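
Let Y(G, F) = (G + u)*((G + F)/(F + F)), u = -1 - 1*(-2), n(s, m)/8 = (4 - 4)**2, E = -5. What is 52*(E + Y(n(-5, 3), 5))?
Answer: -234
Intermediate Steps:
n(s, m) = 0 (n(s, m) = 8*(4 - 4)**2 = 8*0**2 = 8*0 = 0)
u = 1 (u = -1 + 2 = 1)
Y(G, F) = (1 + G)*(F + G)/(2*F) (Y(G, F) = (G + 1)*((G + F)/(F + F)) = (1 + G)*((F + G)/((2*F))) = (1 + G)*((F + G)*(1/(2*F))) = (1 + G)*((F + G)/(2*F)) = (1 + G)*(F + G)/(2*F))
52*(E + Y(n(-5, 3), 5)) = 52*(-5 + (1/2)*(0 + 0**2 + 5*(1 + 0))/5) = 52*(-5 + (1/2)*(1/5)*(0 + 0 + 5*1)) = 52*(-5 + (1/2)*(1/5)*(0 + 0 + 5)) = 52*(-5 + (1/2)*(1/5)*5) = 52*(-5 + 1/2) = 52*(-9/2) = -234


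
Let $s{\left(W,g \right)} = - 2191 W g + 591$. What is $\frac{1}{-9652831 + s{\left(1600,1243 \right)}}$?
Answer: $- \frac{1}{4367113040} \approx -2.2898 \cdot 10^{-10}$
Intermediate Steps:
$s{\left(W,g \right)} = 591 - 2191 W g$ ($s{\left(W,g \right)} = - 2191 W g + 591 = 591 - 2191 W g$)
$\frac{1}{-9652831 + s{\left(1600,1243 \right)}} = \frac{1}{-9652831 + \left(591 - 3505600 \cdot 1243\right)} = \frac{1}{-9652831 + \left(591 - 4357460800\right)} = \frac{1}{-9652831 - 4357460209} = \frac{1}{-4367113040} = - \frac{1}{4367113040}$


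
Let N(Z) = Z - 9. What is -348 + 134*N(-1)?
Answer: -1688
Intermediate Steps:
N(Z) = -9 + Z
-348 + 134*N(-1) = -348 + 134*(-9 - 1) = -348 + 134*(-10) = -348 - 1340 = -1688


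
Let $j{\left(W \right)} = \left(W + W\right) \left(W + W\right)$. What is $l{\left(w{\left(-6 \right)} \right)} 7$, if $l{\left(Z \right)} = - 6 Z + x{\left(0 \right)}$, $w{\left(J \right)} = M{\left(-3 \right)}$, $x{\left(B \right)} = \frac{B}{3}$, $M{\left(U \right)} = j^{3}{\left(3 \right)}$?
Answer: $-1959552$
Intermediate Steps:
$j{\left(W \right)} = 4 W^{2}$ ($j{\left(W \right)} = 2 W 2 W = 4 W^{2}$)
$M{\left(U \right)} = 46656$ ($M{\left(U \right)} = \left(4 \cdot 3^{2}\right)^{3} = \left(4 \cdot 9\right)^{3} = 36^{3} = 46656$)
$x{\left(B \right)} = \frac{B}{3}$ ($x{\left(B \right)} = B \frac{1}{3} = \frac{B}{3}$)
$w{\left(J \right)} = 46656$
$l{\left(Z \right)} = - 6 Z$ ($l{\left(Z \right)} = - 6 Z + \frac{1}{3} \cdot 0 = - 6 Z + 0 = - 6 Z$)
$l{\left(w{\left(-6 \right)} \right)} 7 = \left(-6\right) 46656 \cdot 7 = \left(-279936\right) 7 = -1959552$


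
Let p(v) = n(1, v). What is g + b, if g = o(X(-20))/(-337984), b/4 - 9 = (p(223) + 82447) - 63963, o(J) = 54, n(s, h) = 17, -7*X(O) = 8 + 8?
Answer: 12512167653/168992 ≈ 74040.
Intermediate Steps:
X(O) = -16/7 (X(O) = -(8 + 8)/7 = -⅐*16 = -16/7)
p(v) = 17
b = 74040 (b = 36 + 4*((17 + 82447) - 63963) = 36 + 4*(82464 - 63963) = 36 + 4*18501 = 36 + 74004 = 74040)
g = -27/168992 (g = 54/(-337984) = 54*(-1/337984) = -27/168992 ≈ -0.00015977)
g + b = -27/168992 + 74040 = 12512167653/168992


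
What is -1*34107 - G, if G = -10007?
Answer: -24100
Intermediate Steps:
-1*34107 - G = -1*34107 - 1*(-10007) = -34107 + 10007 = -24100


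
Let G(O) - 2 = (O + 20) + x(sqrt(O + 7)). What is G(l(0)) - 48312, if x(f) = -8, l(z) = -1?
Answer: -48299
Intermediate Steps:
G(O) = 14 + O (G(O) = 2 + ((O + 20) - 8) = 2 + ((20 + O) - 8) = 2 + (12 + O) = 14 + O)
G(l(0)) - 48312 = (14 - 1) - 48312 = 13 - 48312 = -48299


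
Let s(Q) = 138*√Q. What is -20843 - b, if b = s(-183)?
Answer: -20843 - 138*I*√183 ≈ -20843.0 - 1866.8*I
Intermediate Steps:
b = 138*I*√183 (b = 138*√(-183) = 138*(I*√183) = 138*I*√183 ≈ 1866.8*I)
-20843 - b = -20843 - 138*I*√183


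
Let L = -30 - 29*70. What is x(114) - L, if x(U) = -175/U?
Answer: 234665/114 ≈ 2058.5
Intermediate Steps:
L = -2060 (L = -30 - 2030 = -2060)
x(114) - L = -175/114 - 1*(-2060) = -175*1/114 + 2060 = -175/114 + 2060 = 234665/114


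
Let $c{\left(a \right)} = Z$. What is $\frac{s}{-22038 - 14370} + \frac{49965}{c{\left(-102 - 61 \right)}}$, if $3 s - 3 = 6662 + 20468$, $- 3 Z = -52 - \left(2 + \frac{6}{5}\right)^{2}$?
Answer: $\frac{102315267013}{42488136} \approx 2408.1$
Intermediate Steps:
$Z = \frac{1556}{75}$ ($Z = - \frac{-52 - \left(2 + \frac{6}{5}\right)^{2}}{3} = - \frac{-52 - \left(\frac{16}{5}\right)^{2}}{3} = - \frac{-52 - \frac{256}{25}}{3} = \left(- \frac{1}{3}\right) \left(- \frac{1556}{25}\right) = \frac{1556}{75} \approx 20.747$)
$c{\left(a \right)} = \frac{1556}{75}$
$s = \frac{27133}{3}$ ($s = 1 + \frac{6662 + 20468}{3} = 1 + \frac{1}{3} \cdot 27130 = 1 + \frac{27130}{3} = \frac{27133}{3} \approx 9044.3$)
$\frac{s}{-22038 - 14370} + \frac{49965}{c{\left(-102 - 61 \right)}} = \frac{27133}{3 \left(-22038 - 14370\right)} + \frac{49965}{\frac{1556}{75}} = \frac{27133}{3 \left(-22038 - 14370\right)} + 49965 \cdot \frac{75}{1556} = \frac{27133}{3 \left(-36408\right)} + \frac{3747375}{1556} = \frac{27133}{3} \left(- \frac{1}{36408}\right) + \frac{3747375}{1556} = - \frac{27133}{109224} + \frac{3747375}{1556} = \frac{102315267013}{42488136}$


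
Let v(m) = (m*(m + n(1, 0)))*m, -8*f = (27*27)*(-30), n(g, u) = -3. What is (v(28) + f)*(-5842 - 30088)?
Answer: -1604903275/2 ≈ -8.0245e+8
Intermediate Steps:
f = 10935/4 (f = -27*27*(-30)/8 = -729*(-30)/8 = -1/8*(-21870) = 10935/4 ≈ 2733.8)
v(m) = m**2*(-3 + m) (v(m) = (m*(m - 3))*m = (m*(-3 + m))*m = m**2*(-3 + m))
(v(28) + f)*(-5842 - 30088) = (28**2*(-3 + 28) + 10935/4)*(-5842 - 30088) = (784*25 + 10935/4)*(-35930) = (19600 + 10935/4)*(-35930) = (89335/4)*(-35930) = -1604903275/2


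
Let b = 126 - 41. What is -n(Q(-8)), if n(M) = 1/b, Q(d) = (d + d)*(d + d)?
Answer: -1/85 ≈ -0.011765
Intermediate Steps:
b = 85
Q(d) = 4*d² (Q(d) = (2*d)*(2*d) = 4*d²)
n(M) = 1/85
-n(Q(-8)) = -1*1/85 = -1/85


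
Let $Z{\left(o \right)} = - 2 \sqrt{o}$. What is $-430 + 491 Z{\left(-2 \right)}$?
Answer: $-430 - 982 i \sqrt{2} \approx -430.0 - 1388.8 i$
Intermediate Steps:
$-430 + 491 Z{\left(-2 \right)} = -430 + 491 \left(- 2 \sqrt{-2}\right) = -430 + 491 \left(- 2 i \sqrt{2}\right) = -430 - 982 i \sqrt{2}$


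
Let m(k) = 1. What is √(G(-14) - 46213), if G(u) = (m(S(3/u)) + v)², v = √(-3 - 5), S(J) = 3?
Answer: 2*√(-11555 + I*√2) ≈ 0.013156 + 214.99*I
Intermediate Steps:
v = 2*I*√2 (v = √(-8) = 2*I*√2 ≈ 2.8284*I)
G(u) = (1 + 2*I*√2)²
√(G(-14) - 46213) = √((-7 + 4*I*√2) - 46213) = √(-46220 + 4*I*√2)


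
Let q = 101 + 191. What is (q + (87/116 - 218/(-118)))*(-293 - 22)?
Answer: -21900375/236 ≈ -92798.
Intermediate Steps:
q = 292
(q + (87/116 - 218/(-118)))*(-293 - 22) = (292 + (87/116 - 218/(-118)))*(-293 - 22) = (292 + (87*(1/116) - 218*(-1/118)))*(-315) = (292 + (¾ + 109/59))*(-315) = (292 + 613/236)*(-315) = (69525/236)*(-315) = -21900375/236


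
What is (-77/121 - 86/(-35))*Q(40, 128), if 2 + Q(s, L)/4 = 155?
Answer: 429012/385 ≈ 1114.3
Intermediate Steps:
Q(s, L) = 612 (Q(s, L) = -8 + 4*155 = -8 + 620 = 612)
(-77/121 - 86/(-35))*Q(40, 128) = (-77/121 - 86/(-35))*612 = (-77*1/121 - 86*(-1/35))*612 = (-7/11 + 86/35)*612 = (701/385)*612 = 429012/385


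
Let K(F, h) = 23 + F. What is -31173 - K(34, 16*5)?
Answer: -31230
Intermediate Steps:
-31173 - K(34, 16*5) = -31173 - (23 + 34) = -31173 - 1*57 = -31173 - 57 = -31230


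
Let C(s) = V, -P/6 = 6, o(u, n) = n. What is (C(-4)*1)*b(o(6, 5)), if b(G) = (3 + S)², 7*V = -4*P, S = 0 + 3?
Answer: 5184/7 ≈ 740.57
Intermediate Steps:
P = -36 (P = -6*6 = -36)
S = 3
V = 144/7 (V = (-4*(-36))/7 = (⅐)*144 = 144/7 ≈ 20.571)
C(s) = 144/7
b(G) = 36 (b(G) = (3 + 3)² = 6² = 36)
(C(-4)*1)*b(o(6, 5)) = ((144/7)*1)*36 = (144/7)*36 = 5184/7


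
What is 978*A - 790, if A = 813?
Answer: 794324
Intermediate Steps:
978*A - 790 = 978*813 - 790 = 795114 - 790 = 794324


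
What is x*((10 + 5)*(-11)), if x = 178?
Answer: -29370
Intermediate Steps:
x*((10 + 5)*(-11)) = 178*((10 + 5)*(-11)) = 178*(15*(-11)) = 178*(-165) = -29370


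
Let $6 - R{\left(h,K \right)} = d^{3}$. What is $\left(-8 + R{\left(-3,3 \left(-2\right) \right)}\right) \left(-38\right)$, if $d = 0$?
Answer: $76$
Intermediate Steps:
$R{\left(h,K \right)} = 6$ ($R{\left(h,K \right)} = 6 - 0^{3} = 6 - 0 = 6 + 0 = 6$)
$\left(-8 + R{\left(-3,3 \left(-2\right) \right)}\right) \left(-38\right) = \left(-8 + 6\right) \left(-38\right) = \left(-2\right) \left(-38\right) = 76$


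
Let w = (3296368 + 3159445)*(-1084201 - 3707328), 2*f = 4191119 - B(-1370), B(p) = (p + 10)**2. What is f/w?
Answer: -2341519/61866430416154 ≈ -3.7848e-8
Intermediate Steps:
B(p) = (10 + p)**2
f = 2341519/2 (f = (4191119 - (10 - 1370)**2)/2 = (4191119 - 1*(-1360)**2)/2 = (4191119 - 1*1849600)/2 = (4191119 - 1849600)/2 = (1/2)*2341519 = 2341519/2 ≈ 1.1708e+6)
w = -30933215208077 (w = 6455813*(-4791529) = -30933215208077)
f/w = (2341519/2)/(-30933215208077) = (2341519/2)*(-1/30933215208077) = -2341519/61866430416154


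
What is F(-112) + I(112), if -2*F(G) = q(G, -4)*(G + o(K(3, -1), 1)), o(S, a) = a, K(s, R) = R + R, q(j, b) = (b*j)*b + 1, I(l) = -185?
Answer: -199171/2 ≈ -99586.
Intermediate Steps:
q(j, b) = 1 + j*b² (q(j, b) = j*b² + 1 = 1 + j*b²)
K(s, R) = 2*R
F(G) = -(1 + G)*(1 + 16*G)/2 (F(G) = -(1 + G*(-4)²)*(G + 1)/2 = -(1 + G*16)*(1 + G)/2 = -(1 + 16*G)*(1 + G)/2 = -(1 + G)*(1 + 16*G)/2)
F(-112) + I(112) = -(1 - 112)*(1 + 16*(-112))/2 - 185 = -½*(-111)*(1 - 1792) - 185 = -½*(-111)*(-1791) - 185 = -198801/2 - 185 = -199171/2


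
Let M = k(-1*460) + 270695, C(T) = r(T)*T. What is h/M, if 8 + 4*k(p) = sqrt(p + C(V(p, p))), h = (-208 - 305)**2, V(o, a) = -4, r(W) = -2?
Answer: 284952024468/293098801109 - 526338*I*sqrt(113)/293098801109 ≈ 0.9722 - 1.9089e-5*I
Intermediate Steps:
C(T) = -2*T
h = 263169 (h = (-513)**2 = 263169)
k(p) = -2 + sqrt(8 + p)/4 (k(p) = -2 + sqrt(p - 2*(-4))/4 = -2 + sqrt(p + 8)/4 = -2 + sqrt(8 + p)/4)
M = 270693 + I*sqrt(113)/2 (M = (-2 + sqrt(8 - 1*460)/4) + 270695 = (-2 + sqrt(8 - 460)/4) + 270695 = (-2 + sqrt(-452)/4) + 270695 = (-2 + (2*I*sqrt(113))/4) + 270695 = (-2 + I*sqrt(113)/2) + 270695 = 270693 + I*sqrt(113)/2 ≈ 2.7069e+5 + 5.3151*I)
h/M = 263169/(270693 + I*sqrt(113)/2)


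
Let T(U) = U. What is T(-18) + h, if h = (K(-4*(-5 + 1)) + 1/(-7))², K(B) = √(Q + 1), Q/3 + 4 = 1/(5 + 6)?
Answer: -15473/539 - 2*I*√1298/77 ≈ -28.707 - 0.93579*I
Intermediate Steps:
Q = -129/11 (Q = -12 + 3/(5 + 6) = -12 + 3/11 = -129/11 ≈ -11.727)
K(B) = I*√1298/11 (K(B) = √(-129/11 + 1) = √(-118/11) = I*√1298/11)
h = (-⅐ + I*√1298/11)² (h = (I*√1298/11 + 1/(-7))² = (I*√1298/11 - ⅐)² = (-⅐ + I*√1298/11)² ≈ -10.707 - 0.93579*I)
T(-18) + h = -18 + (11 - 7*I*√1298)²/5929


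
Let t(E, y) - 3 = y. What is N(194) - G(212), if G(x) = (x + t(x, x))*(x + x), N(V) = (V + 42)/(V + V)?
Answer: -17561597/97 ≈ -1.8105e+5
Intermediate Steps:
t(E, y) = 3 + y
N(V) = (42 + V)/(2*V) (N(V) = (42 + V)/((2*V)) = (42 + V)*(1/(2*V)) = (42 + V)/(2*V))
G(x) = 2*x*(3 + 2*x) (G(x) = (x + (3 + x))*(x + x) = (3 + 2*x)*(2*x) = 2*x*(3 + 2*x))
N(194) - G(212) = (1/2)*(42 + 194)/194 - 2*212*(3 + 2*212) = (1/2)*(1/194)*236 - 2*212*(3 + 424) = 59/97 - 2*212*427 = 59/97 - 1*181048 = 59/97 - 181048 = -17561597/97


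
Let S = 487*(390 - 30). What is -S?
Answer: -175320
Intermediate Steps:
S = 175320 (S = 487*360 = 175320)
-S = -1*175320 = -175320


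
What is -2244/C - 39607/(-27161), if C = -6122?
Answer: 151711669/83139821 ≈ 1.8248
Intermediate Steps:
-2244/C - 39607/(-27161) = -2244/(-6122) - 39607/(-27161) = -2244*(-1/6122) - 39607*(-1/27161) = 1122/3061 + 39607/27161 = 151711669/83139821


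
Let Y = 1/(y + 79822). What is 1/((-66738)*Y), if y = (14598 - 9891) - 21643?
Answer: -10481/11123 ≈ -0.94228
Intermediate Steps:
y = -16936 (y = 4707 - 21643 = -16936)
Y = 1/62886 (Y = 1/(-16936 + 79822) = 1/62886 ≈ 1.5902e-5)
1/((-66738)*Y) = 1/((-66738)*(1/62886)) = -1/66738*62886 = -10481/11123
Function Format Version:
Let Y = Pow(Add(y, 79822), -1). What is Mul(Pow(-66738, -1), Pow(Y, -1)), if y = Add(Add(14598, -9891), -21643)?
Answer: Rational(-10481, 11123) ≈ -0.94228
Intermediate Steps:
y = -16936 (y = Add(4707, -21643) = -16936)
Y = Rational(1, 62886) (Y = Pow(Add(-16936, 79822), -1) = Pow(62886, -1) = Rational(1, 62886) ≈ 1.5902e-5)
Mul(Pow(-66738, -1), Pow(Y, -1)) = Mul(Pow(-66738, -1), Pow(Rational(1, 62886), -1)) = Mul(Rational(-1, 66738), 62886) = Rational(-10481, 11123)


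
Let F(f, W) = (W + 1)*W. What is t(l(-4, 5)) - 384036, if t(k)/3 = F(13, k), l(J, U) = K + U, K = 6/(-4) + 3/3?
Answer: -1535847/4 ≈ -3.8396e+5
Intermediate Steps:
F(f, W) = W*(1 + W) (F(f, W) = (1 + W)*W = W*(1 + W))
K = -½ (K = 6*(-¼) + 3*(⅓) = -3/2 + 1 = -½ ≈ -0.50000)
l(J, U) = -½ + U
t(k) = 3*k*(1 + k) (t(k) = 3*(k*(1 + k)) = 3*k*(1 + k))
t(l(-4, 5)) - 384036 = 3*(-½ + 5)*(1 + (-½ + 5)) - 384036 = 3*(9/2)*(1 + 9/2) - 384036 = 3*(9/2)*(11/2) - 384036 = 297/4 - 384036 = -1535847/4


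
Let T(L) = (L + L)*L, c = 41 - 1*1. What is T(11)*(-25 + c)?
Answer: 3630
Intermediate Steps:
c = 40 (c = 41 - 1 = 40)
T(L) = 2*L² (T(L) = (2*L)*L = 2*L²)
T(11)*(-25 + c) = (2*11²)*(-25 + 40) = (2*121)*15 = 242*15 = 3630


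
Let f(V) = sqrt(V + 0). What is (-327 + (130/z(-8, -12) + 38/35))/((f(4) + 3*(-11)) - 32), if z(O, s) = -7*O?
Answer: 15101/2940 ≈ 5.1364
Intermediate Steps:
f(V) = sqrt(V)
(-327 + (130/z(-8, -12) + 38/35))/((f(4) + 3*(-11)) - 32) = (-327 + (130/((-7*(-8))) + 38/35))/((sqrt(4) + 3*(-11)) - 32) = (-327 + (130/56 + 38*(1/35)))/((2 - 33) - 32) = (-327 + (130*(1/56) + 38/35))/(-31 - 32) = (-327 + (65/28 + 38/35))/(-63) = (-327 + 477/140)*(-1/63) = -45303/140*(-1/63) = 15101/2940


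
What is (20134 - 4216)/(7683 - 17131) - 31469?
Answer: -148667515/4724 ≈ -31471.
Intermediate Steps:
(20134 - 4216)/(7683 - 17131) - 31469 = 15918/(-9448) - 31469 = 15918*(-1/9448) - 31469 = -7959/4724 - 31469 = -148667515/4724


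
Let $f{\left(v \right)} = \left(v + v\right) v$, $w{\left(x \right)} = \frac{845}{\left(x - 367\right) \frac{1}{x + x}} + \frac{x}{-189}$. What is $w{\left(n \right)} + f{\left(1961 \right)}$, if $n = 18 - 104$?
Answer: $\frac{219503817044}{28539} \approx 7.6914 \cdot 10^{6}$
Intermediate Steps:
$n = -86$ ($n = 18 - 104 = -86$)
$w{\left(x \right)} = - \frac{x}{189} + \frac{1690 x}{-367 + x}$ ($w{\left(x \right)} = \frac{845}{\left(-367 + x\right) \frac{1}{2 x}} + x \left(- \frac{1}{189}\right) = \frac{845}{\left(-367 + x\right) \frac{1}{2 x}} - \frac{x}{189} = \frac{845}{\frac{1}{2} \frac{1}{x} \left(-367 + x\right)} - \frac{x}{189} = 845 \frac{2 x}{-367 + x} - \frac{x}{189} = \frac{1690 x}{-367 + x} - \frac{x}{189} = - \frac{x}{189} + \frac{1690 x}{-367 + x}$)
$f{\left(v \right)} = 2 v^{2}$ ($f{\left(v \right)} = 2 v v = 2 v^{2}$)
$w{\left(n \right)} + f{\left(1961 \right)} = \frac{1}{189} \left(-86\right) \frac{1}{-367 - 86} \left(319777 - -86\right) + 2 \cdot 1961^{2} = \frac{1}{189} \left(-86\right) \frac{1}{-453} \left(319777 + 86\right) + 2 \cdot 3845521 = \frac{1}{189} \left(-86\right) \left(- \frac{1}{453}\right) 319863 + 7691042 = \frac{9169406}{28539} + 7691042 = \frac{219503817044}{28539}$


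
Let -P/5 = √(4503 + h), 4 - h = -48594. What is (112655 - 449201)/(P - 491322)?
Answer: 165352453812/241395980159 - 1682730*√53101/241395980159 ≈ 0.68338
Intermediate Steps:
h = 48598 (h = 4 - 1*(-48594) = 4 + 48594 = 48598)
P = -5*√53101 (P = -5*√(4503 + 48598) = -5*√53101 ≈ -1152.2)
(112655 - 449201)/(P - 491322) = (112655 - 449201)/(-5*√53101 - 491322) = -336546/(-491322 - 5*√53101)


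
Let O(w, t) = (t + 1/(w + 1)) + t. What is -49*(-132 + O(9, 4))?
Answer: 60711/10 ≈ 6071.1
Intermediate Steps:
O(w, t) = 1/(1 + w) + 2*t (O(w, t) = (t + 1/(1 + w)) + t = 1/(1 + w) + 2*t)
-49*(-132 + O(9, 4)) = -49*(-132 + (1 + 2*4 + 2*4*9)/(1 + 9)) = -49*(-132 + (1 + 8 + 72)/10) = -49*(-132 + (⅒)*81) = -49*(-132 + 81/10) = -49*(-1239/10) = 60711/10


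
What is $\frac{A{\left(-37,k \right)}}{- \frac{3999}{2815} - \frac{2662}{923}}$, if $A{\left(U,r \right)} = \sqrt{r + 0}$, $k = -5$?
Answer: $- \frac{2598245 i \sqrt{5}}{11184607} \approx - 0.51945 i$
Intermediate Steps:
$A{\left(U,r \right)} = \sqrt{r}$
$\frac{A{\left(-37,k \right)}}{- \frac{3999}{2815} - \frac{2662}{923}} = \frac{\sqrt{-5}}{- \frac{3999}{2815} - \frac{2662}{923}} = \frac{i \sqrt{5}}{\left(-3999\right) \frac{1}{2815} - \frac{2662}{923}} = \frac{i \sqrt{5}}{- \frac{3999}{2815} - \frac{2662}{923}} = \frac{i \sqrt{5}}{- \frac{11184607}{2598245}} = i \sqrt{5} \left(- \frac{2598245}{11184607}\right) = - \frac{2598245 i \sqrt{5}}{11184607}$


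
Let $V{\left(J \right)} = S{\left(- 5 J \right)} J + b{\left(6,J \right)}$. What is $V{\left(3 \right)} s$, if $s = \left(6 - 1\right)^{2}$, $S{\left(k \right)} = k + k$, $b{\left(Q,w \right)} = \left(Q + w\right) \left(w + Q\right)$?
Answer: $-225$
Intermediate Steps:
$b{\left(Q,w \right)} = \left(Q + w\right)^{2}$ ($b{\left(Q,w \right)} = \left(Q + w\right) \left(Q + w\right) = \left(Q + w\right)^{2}$)
$S{\left(k \right)} = 2 k$
$V{\left(J \right)} = \left(6 + J\right)^{2} - 10 J^{2}$ ($V{\left(J \right)} = 2 \left(- 5 J\right) J + \left(6 + J\right)^{2} = - 10 J J + \left(6 + J\right)^{2} = - 10 J^{2} + \left(6 + J\right)^{2} = \left(6 + J\right)^{2} - 10 J^{2}$)
$s = 25$ ($s = 5^{2} = 25$)
$V{\left(3 \right)} s = \left(\left(6 + 3\right)^{2} - 10 \cdot 3^{2}\right) 25 = \left(9^{2} - 90\right) 25 = \left(81 - 90\right) 25 = \left(-9\right) 25 = -225$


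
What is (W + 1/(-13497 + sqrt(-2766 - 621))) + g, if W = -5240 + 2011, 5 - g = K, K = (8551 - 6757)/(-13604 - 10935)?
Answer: -4804004119185305/1490109475148 - I*sqrt(3387)/182172396 ≈ -3223.9 - 3.1947e-7*I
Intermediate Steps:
K = -1794/24539 (K = 1794/(-24539) = 1794*(-1/24539) = -1794/24539 ≈ -0.073108)
g = 124489/24539 (g = 5 - 1*(-1794/24539) = 5 + 1794/24539 = 124489/24539 ≈ 5.0731)
W = -3229
(W + 1/(-13497 + sqrt(-2766 - 621))) + g = (-3229 + 1/(-13497 + sqrt(-2766 - 621))) + 124489/24539 = (-3229 + 1/(-13497 + sqrt(-3387))) + 124489/24539 = (-3229 + 1/(-13497 + I*sqrt(3387))) + 124489/24539 = -79111942/24539 + 1/(-13497 + I*sqrt(3387))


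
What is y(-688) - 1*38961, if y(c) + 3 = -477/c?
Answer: -26806755/688 ≈ -38963.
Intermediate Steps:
y(c) = -3 - 477/c
y(-688) - 1*38961 = (-3 - 477/(-688)) - 1*38961 = (-3 - 477*(-1/688)) - 38961 = (-3 + 477/688) - 38961 = -1587/688 - 38961 = -26806755/688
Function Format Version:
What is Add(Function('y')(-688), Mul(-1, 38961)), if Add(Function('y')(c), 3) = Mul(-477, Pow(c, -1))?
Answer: Rational(-26806755, 688) ≈ -38963.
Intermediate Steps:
Function('y')(c) = Add(-3, Mul(-477, Pow(c, -1)))
Add(Function('y')(-688), Mul(-1, 38961)) = Add(Add(-3, Mul(-477, Pow(-688, -1))), Mul(-1, 38961)) = Add(Add(-3, Mul(-477, Rational(-1, 688))), -38961) = Add(Add(-3, Rational(477, 688)), -38961) = Add(Rational(-1587, 688), -38961) = Rational(-26806755, 688)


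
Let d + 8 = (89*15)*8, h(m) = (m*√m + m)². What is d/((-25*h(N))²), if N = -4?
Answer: -4669/6250000 + 2001*I/781250 ≈ -0.00074704 + 0.0025613*I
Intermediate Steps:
h(m) = (m + m^(3/2))² (h(m) = (m^(3/2) + m)² = (m + m^(3/2))²)
d = 10672 (d = -8 + (89*15)*8 = -8 + 1335*8 = -8 + 10680 = 10672)
d/((-25*h(N))²) = 10672/((-25*(-4 + (-4)^(3/2))²)²) = 10672/((-25*(-4 - 8*I)²)²) = 10672/((625*(-4 - 8*I)⁴)) = 10672*(1/(625*(-4 - 8*I)⁴)) = 10672/(625*(-4 - 8*I)⁴)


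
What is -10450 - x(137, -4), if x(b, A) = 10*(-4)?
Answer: -10410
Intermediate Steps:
x(b, A) = -40
-10450 - x(137, -4) = -10450 - 1*(-40) = -10450 + 40 = -10410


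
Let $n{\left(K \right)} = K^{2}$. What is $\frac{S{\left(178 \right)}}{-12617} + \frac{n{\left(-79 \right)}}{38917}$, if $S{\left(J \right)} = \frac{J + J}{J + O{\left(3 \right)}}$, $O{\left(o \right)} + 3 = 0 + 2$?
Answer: $\frac{13923602917}{86909794653} \approx 0.16021$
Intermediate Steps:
$O{\left(o \right)} = -1$ ($O{\left(o \right)} = -3 + \left(0 + 2\right) = -3 + 2 = -1$)
$S{\left(J \right)} = \frac{2 J}{-1 + J}$ ($S{\left(J \right)} = \frac{J + J}{J - 1} = \frac{2 J}{-1 + J}$)
$\frac{S{\left(178 \right)}}{-12617} + \frac{n{\left(-79 \right)}}{38917} = \frac{2 \cdot 178 \frac{1}{-1 + 178}}{-12617} + \frac{\left(-79\right)^{2}}{38917} = 2 \cdot 178 \cdot \frac{1}{177} \left(- \frac{1}{12617}\right) + 6241 \cdot \frac{1}{38917} = 2 \cdot 178 \cdot \frac{1}{177} \left(- \frac{1}{12617}\right) + \frac{6241}{38917} = \frac{356}{177} \left(- \frac{1}{12617}\right) + \frac{6241}{38917} = - \frac{356}{2233209} + \frac{6241}{38917} = \frac{13923602917}{86909794653}$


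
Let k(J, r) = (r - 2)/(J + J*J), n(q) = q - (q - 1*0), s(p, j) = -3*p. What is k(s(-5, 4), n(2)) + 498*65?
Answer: 3884399/120 ≈ 32370.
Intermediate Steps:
n(q) = 0 (n(q) = q - (q + 0) = q - q = 0)
k(J, r) = (-2 + r)/(J + J**2)
k(s(-5, 4), n(2)) + 498*65 = (-2 + 0)/(((-3*(-5)))*(1 - 3*(-5))) + 498*65 = -2/(15*(1 + 15)) + 32370 = (1/15)*(-2)/16 + 32370 = (1/15)*(1/16)*(-2) + 32370 = -1/120 + 32370 = 3884399/120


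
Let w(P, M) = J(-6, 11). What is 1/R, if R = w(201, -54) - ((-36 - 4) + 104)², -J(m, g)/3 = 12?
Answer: -1/4132 ≈ -0.00024201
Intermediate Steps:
J(m, g) = -36 (J(m, g) = -3*12 = -36)
w(P, M) = -36
R = -4132 (R = -36 - ((-36 - 4) + 104)² = -36 - (-40 + 104)² = -36 - 1*64² = -36 - 1*4096 = -36 - 4096 = -4132)
1/R = 1/(-4132) = -1/4132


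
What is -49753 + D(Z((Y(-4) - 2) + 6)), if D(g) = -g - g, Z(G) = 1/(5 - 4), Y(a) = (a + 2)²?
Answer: -49755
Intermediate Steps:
Y(a) = (2 + a)²
Z(G) = 1 (Z(G) = 1/1 = 1)
D(g) = -2*g
-49753 + D(Z((Y(-4) - 2) + 6)) = -49753 - 2*1 = -49753 - 2 = -49755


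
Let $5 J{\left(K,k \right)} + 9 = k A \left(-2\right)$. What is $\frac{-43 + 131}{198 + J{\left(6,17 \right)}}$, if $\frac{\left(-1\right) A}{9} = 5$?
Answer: $\frac{440}{2511} \approx 0.17523$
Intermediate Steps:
$A = -45$ ($A = \left(-9\right) 5 = -45$)
$J{\left(K,k \right)} = - \frac{9}{5} + 18 k$ ($J{\left(K,k \right)} = - \frac{9}{5} + \frac{k \left(-45\right) \left(-2\right)}{5} = - \frac{9}{5} + \frac{- 45 k \left(-2\right)}{5} = - \frac{9}{5} + \frac{90 k}{5} = - \frac{9}{5} + 18 k$)
$\frac{-43 + 131}{198 + J{\left(6,17 \right)}} = \frac{-43 + 131}{198 + \left(- \frac{9}{5} + 18 \cdot 17\right)} = \frac{88}{198 + \left(- \frac{9}{5} + 306\right)} = \frac{88}{198 + \frac{1521}{5}} = \frac{88}{\frac{2511}{5}} = 88 \cdot \frac{5}{2511} = \frac{440}{2511}$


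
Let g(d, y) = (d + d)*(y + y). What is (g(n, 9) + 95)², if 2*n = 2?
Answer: 17161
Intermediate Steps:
n = 1 (n = (½)*2 = 1)
g(d, y) = 4*d*y (g(d, y) = (2*d)*(2*y) = 4*d*y)
(g(n, 9) + 95)² = (4*1*9 + 95)² = (36 + 95)² = 131² = 17161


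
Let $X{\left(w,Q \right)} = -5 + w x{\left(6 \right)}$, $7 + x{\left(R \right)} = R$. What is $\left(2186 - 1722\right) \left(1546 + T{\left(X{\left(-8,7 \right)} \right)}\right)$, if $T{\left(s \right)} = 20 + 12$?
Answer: $732192$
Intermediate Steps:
$x{\left(R \right)} = -7 + R$
$X{\left(w,Q \right)} = -5 - w$ ($X{\left(w,Q \right)} = -5 + w \left(-7 + 6\right) = -5 + w \left(-1\right) = -5 - w$)
$T{\left(s \right)} = 32$
$\left(2186 - 1722\right) \left(1546 + T{\left(X{\left(-8,7 \right)} \right)}\right) = \left(2186 - 1722\right) \left(1546 + 32\right) = 464 \cdot 1578 = 732192$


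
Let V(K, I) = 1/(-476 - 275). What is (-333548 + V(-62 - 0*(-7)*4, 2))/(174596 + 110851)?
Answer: -83498183/71456899 ≈ -1.1685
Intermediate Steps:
V(K, I) = -1/751 (V(K, I) = 1/(-751) = -1/751)
(-333548 + V(-62 - 0*(-7)*4, 2))/(174596 + 110851) = (-333548 - 1/751)/(174596 + 110851) = -250494549/751/285447 = -250494549/751*1/285447 = -83498183/71456899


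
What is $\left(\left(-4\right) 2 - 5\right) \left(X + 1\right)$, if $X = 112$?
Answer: $-1469$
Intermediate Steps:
$\left(\left(-4\right) 2 - 5\right) \left(X + 1\right) = \left(\left(-4\right) 2 - 5\right) \left(112 + 1\right) = \left(-8 - 5\right) 113 = \left(-13\right) 113 = -1469$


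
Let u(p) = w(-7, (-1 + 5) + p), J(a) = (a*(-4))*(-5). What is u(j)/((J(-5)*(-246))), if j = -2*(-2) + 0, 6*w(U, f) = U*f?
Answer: -7/18450 ≈ -0.00037940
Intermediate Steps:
J(a) = 20*a (J(a) = -4*a*(-5) = 20*a)
w(U, f) = U*f/6 (w(U, f) = (U*f)/6 = U*f/6)
j = 4 (j = 4 + 0 = 4)
u(p) = -14/3 - 7*p/6 (u(p) = (⅙)*(-7)*((-1 + 5) + p) = (⅙)*(-7)*(4 + p) = -14/3 - 7*p/6)
u(j)/((J(-5)*(-246))) = (-14/3 - 7/6*4)/(((20*(-5))*(-246))) = (-14/3 - 14/3)/((-100*(-246))) = -28/3/24600 = -28/3*1/24600 = -7/18450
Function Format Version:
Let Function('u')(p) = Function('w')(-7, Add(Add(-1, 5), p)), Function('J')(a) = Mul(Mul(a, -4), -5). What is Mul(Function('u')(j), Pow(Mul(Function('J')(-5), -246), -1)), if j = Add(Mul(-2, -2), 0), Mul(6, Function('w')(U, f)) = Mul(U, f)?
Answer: Rational(-7, 18450) ≈ -0.00037940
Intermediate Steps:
Function('J')(a) = Mul(20, a) (Function('J')(a) = Mul(Mul(-4, a), -5) = Mul(20, a))
Function('w')(U, f) = Mul(Rational(1, 6), U, f) (Function('w')(U, f) = Mul(Rational(1, 6), Mul(U, f)) = Mul(Rational(1, 6), U, f))
j = 4 (j = Add(4, 0) = 4)
Function('u')(p) = Add(Rational(-14, 3), Mul(Rational(-7, 6), p)) (Function('u')(p) = Mul(Rational(1, 6), -7, Add(Add(-1, 5), p)) = Mul(Rational(1, 6), -7, Add(4, p)) = Add(Rational(-14, 3), Mul(Rational(-7, 6), p)))
Mul(Function('u')(j), Pow(Mul(Function('J')(-5), -246), -1)) = Mul(Add(Rational(-14, 3), Mul(Rational(-7, 6), 4)), Pow(Mul(Mul(20, -5), -246), -1)) = Mul(Add(Rational(-14, 3), Rational(-14, 3)), Pow(Mul(-100, -246), -1)) = Mul(Rational(-28, 3), Pow(24600, -1)) = Mul(Rational(-28, 3), Rational(1, 24600)) = Rational(-7, 18450)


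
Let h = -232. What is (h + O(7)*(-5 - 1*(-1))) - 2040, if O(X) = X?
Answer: -2300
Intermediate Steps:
(h + O(7)*(-5 - 1*(-1))) - 2040 = (-232 + 7*(-5 - 1*(-1))) - 2040 = (-232 + 7*(-5 + 1)) - 2040 = (-232 + 7*(-4)) - 2040 = (-232 - 28) - 2040 = -260 - 2040 = -2300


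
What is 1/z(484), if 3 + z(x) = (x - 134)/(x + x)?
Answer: -484/1277 ≈ -0.37901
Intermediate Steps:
z(x) = -3 + (-134 + x)/(2*x) (z(x) = -3 + (x - 134)/(x + x) = -3 + (-134 + x)/((2*x)) = -3 + (-134 + x)*(1/(2*x)) = -3 + (-134 + x)/(2*x))
1/z(484) = 1/(-5/2 - 67/484) = 1/(-1277/484) = -484/1277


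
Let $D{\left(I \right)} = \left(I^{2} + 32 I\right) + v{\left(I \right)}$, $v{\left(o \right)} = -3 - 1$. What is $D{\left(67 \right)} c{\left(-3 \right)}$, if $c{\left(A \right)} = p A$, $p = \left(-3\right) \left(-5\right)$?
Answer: $-298305$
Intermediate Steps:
$p = 15$
$v{\left(o \right)} = -4$
$c{\left(A \right)} = 15 A$
$D{\left(I \right)} = -4 + I^{2} + 32 I$ ($D{\left(I \right)} = \left(I^{2} + 32 I\right) - 4 = -4 + I^{2} + 32 I$)
$D{\left(67 \right)} c{\left(-3 \right)} = \left(-4 + 67^{2} + 32 \cdot 67\right) 15 \left(-3\right) = \left(-4 + 4489 + 2144\right) \left(-45\right) = 6629 \left(-45\right) = -298305$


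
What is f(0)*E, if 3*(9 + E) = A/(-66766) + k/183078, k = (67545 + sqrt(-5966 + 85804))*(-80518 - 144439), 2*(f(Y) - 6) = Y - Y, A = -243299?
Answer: -8053779380664/48505499 - 224957*sqrt(79838)/91539 ≈ -1.6673e+5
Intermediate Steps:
f(Y) = 6 (f(Y) = 6 + (Y - Y)/2 = 6 + (1/2)*0 = 6 + 0 = 6)
k = -15194720565 - 224957*sqrt(79838) (k = (67545 + sqrt(79838))*(-224957) = -15194720565 - 224957*sqrt(79838) ≈ -1.5258e+10)
E = -1342296563444/48505499 - 224957*sqrt(79838)/549234 (E = -9 + (-243299/(-66766) + (-15194720565 - 224957*sqrt(79838))/183078)/3 = -9 + (-243299*(-1/66766) + (-15194720565 - 224957*sqrt(79838))*(1/183078))/3 = -9 + (34757/9538 + (-1688302285/20342 - 224957*sqrt(79838)/183078))/3 = -9 + (-4025580041859/48505499 - 224957*sqrt(79838)/183078)/3 = -9 + (-1341860013953/48505499 - 224957*sqrt(79838)/549234) = -1342296563444/48505499 - 224957*sqrt(79838)/549234 ≈ -27789.)
f(0)*E = 6*(-1342296563444/48505499 - 224957*sqrt(79838)/549234) = -8053779380664/48505499 - 224957*sqrt(79838)/91539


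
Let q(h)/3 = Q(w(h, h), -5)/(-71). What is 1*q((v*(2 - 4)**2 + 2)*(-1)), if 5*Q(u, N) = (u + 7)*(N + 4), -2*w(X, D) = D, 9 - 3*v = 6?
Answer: 6/71 ≈ 0.084507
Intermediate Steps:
v = 1 (v = 3 - 1/3*6 = 3 - 2 = 1)
w(X, D) = -D/2
Q(u, N) = (4 + N)*(7 + u)/5 (Q(u, N) = ((u + 7)*(N + 4))/5 = ((7 + u)*(4 + N))/5 = ((4 + N)*(7 + u))/5 = (4 + N)*(7 + u)/5)
q(h) = 21/355 - 3*h/710 (q(h) = 3*((28/5 + 4*(-h/2)/5 + (7/5)*(-5) + (1/5)*(-5)*(-h/2))/(-71)) = 3*((28/5 - 2*h/5 - 7 + h/2)*(-1/71)) = 3*((-7/5 + h/10)*(-1/71)) = 3*(7/355 - h/710) = 21/355 - 3*h/710)
1*q((v*(2 - 4)**2 + 2)*(-1)) = 1*(21/355 - 3*(1*(2 - 4)**2 + 2)*(-1)/710) = 1*(21/355 - 3*(1*(-2)**2 + 2)*(-1)/710) = 1*(21/355 - 3*(1*4 + 2)*(-1)/710) = 1*(21/355 - 3*(4 + 2)*(-1)/710) = 1*(21/355 - 9*(-1)/355) = 1*(21/355 - 3/710*(-6)) = 1*(21/355 + 9/355) = 1*(6/71) = 6/71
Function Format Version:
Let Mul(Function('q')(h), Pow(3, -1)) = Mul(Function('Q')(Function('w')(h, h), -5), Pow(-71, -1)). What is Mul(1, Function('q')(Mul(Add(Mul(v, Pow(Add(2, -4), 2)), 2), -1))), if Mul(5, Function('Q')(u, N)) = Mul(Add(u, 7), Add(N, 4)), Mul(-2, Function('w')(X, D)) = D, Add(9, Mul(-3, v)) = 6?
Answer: Rational(6, 71) ≈ 0.084507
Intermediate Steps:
v = 1 (v = Add(3, Mul(Rational(-1, 3), 6)) = Add(3, -2) = 1)
Function('w')(X, D) = Mul(Rational(-1, 2), D)
Function('Q')(u, N) = Mul(Rational(1, 5), Add(4, N), Add(7, u)) (Function('Q')(u, N) = Mul(Rational(1, 5), Mul(Add(u, 7), Add(N, 4))) = Mul(Rational(1, 5), Mul(Add(7, u), Add(4, N))) = Mul(Rational(1, 5), Mul(Add(4, N), Add(7, u))) = Mul(Rational(1, 5), Add(4, N), Add(7, u)))
Function('q')(h) = Add(Rational(21, 355), Mul(Rational(-3, 710), h)) (Function('q')(h) = Mul(3, Mul(Add(Rational(28, 5), Mul(Rational(4, 5), Mul(Rational(-1, 2), h)), Mul(Rational(7, 5), -5), Mul(Rational(1, 5), -5, Mul(Rational(-1, 2), h))), Pow(-71, -1))) = Mul(3, Mul(Add(Rational(28, 5), Mul(Rational(-2, 5), h), -7, Mul(Rational(1, 2), h)), Rational(-1, 71))) = Mul(3, Mul(Add(Rational(-7, 5), Mul(Rational(1, 10), h)), Rational(-1, 71))) = Mul(3, Add(Rational(7, 355), Mul(Rational(-1, 710), h))) = Add(Rational(21, 355), Mul(Rational(-3, 710), h)))
Mul(1, Function('q')(Mul(Add(Mul(v, Pow(Add(2, -4), 2)), 2), -1))) = Mul(1, Add(Rational(21, 355), Mul(Rational(-3, 710), Mul(Add(Mul(1, Pow(Add(2, -4), 2)), 2), -1)))) = Mul(1, Add(Rational(21, 355), Mul(Rational(-3, 710), Mul(Add(Mul(1, Pow(-2, 2)), 2), -1)))) = Mul(1, Add(Rational(21, 355), Mul(Rational(-3, 710), Mul(Add(Mul(1, 4), 2), -1)))) = Mul(1, Add(Rational(21, 355), Mul(Rational(-3, 710), Mul(Add(4, 2), -1)))) = Mul(1, Add(Rational(21, 355), Mul(Rational(-3, 710), Mul(6, -1)))) = Mul(1, Add(Rational(21, 355), Mul(Rational(-3, 710), -6))) = Mul(1, Add(Rational(21, 355), Rational(9, 355))) = Mul(1, Rational(6, 71)) = Rational(6, 71)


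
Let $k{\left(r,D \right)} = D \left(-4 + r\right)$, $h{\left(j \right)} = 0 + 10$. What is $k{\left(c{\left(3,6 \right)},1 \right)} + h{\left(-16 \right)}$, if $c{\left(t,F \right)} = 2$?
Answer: $8$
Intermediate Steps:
$h{\left(j \right)} = 10$
$k{\left(c{\left(3,6 \right)},1 \right)} + h{\left(-16 \right)} = 1 \left(-4 + 2\right) + 10 = 1 \left(-2\right) + 10 = -2 + 10 = 8$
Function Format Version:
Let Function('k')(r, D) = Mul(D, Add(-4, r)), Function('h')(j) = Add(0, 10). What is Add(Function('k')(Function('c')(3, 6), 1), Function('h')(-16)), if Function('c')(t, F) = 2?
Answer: 8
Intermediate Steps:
Function('h')(j) = 10
Add(Function('k')(Function('c')(3, 6), 1), Function('h')(-16)) = Add(Mul(1, Add(-4, 2)), 10) = Add(Mul(1, -2), 10) = Add(-2, 10) = 8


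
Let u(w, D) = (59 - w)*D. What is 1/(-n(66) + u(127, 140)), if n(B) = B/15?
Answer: -5/47622 ≈ -0.00010499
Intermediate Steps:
n(B) = B/15 (n(B) = B*(1/15) = B/15)
u(w, D) = D*(59 - w)
1/(-n(66) + u(127, 140)) = 1/(-66/15 + 140*(59 - 1*127)) = 1/(-1*22/5 + 140*(59 - 127)) = 1/(-22/5 + 140*(-68)) = 1/(-22/5 - 9520) = 1/(-47622/5) = -5/47622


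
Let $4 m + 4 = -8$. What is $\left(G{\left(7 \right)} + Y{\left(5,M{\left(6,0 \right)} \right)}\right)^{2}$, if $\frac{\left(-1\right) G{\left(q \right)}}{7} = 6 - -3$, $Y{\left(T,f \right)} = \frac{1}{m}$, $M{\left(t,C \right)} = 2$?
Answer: $\frac{36100}{9} \approx 4011.1$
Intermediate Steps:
$m = -3$ ($m = -1 + \frac{1}{4} \left(-8\right) = -1 - 2 = -3$)
$Y{\left(T,f \right)} = - \frac{1}{3}$ ($Y{\left(T,f \right)} = \frac{1}{-3} = - \frac{1}{3}$)
$G{\left(q \right)} = -63$ ($G{\left(q \right)} = - 7 \left(6 - -3\right) = - 7 \left(6 + 3\right) = \left(-7\right) 9 = -63$)
$\left(G{\left(7 \right)} + Y{\left(5,M{\left(6,0 \right)} \right)}\right)^{2} = \left(-63 - \frac{1}{3}\right)^{2} = \left(- \frac{190}{3}\right)^{2} = \frac{36100}{9}$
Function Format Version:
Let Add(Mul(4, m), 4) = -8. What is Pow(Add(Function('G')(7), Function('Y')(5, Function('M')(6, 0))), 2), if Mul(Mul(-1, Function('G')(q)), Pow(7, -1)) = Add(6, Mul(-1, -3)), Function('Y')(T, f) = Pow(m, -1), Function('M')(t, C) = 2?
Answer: Rational(36100, 9) ≈ 4011.1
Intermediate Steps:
m = -3 (m = Add(-1, Mul(Rational(1, 4), -8)) = Add(-1, -2) = -3)
Function('Y')(T, f) = Rational(-1, 3) (Function('Y')(T, f) = Pow(-3, -1) = Rational(-1, 3))
Function('G')(q) = -63 (Function('G')(q) = Mul(-7, Add(6, Mul(-1, -3))) = Mul(-7, Add(6, 3)) = Mul(-7, 9) = -63)
Pow(Add(Function('G')(7), Function('Y')(5, Function('M')(6, 0))), 2) = Pow(Add(-63, Rational(-1, 3)), 2) = Pow(Rational(-190, 3), 2) = Rational(36100, 9)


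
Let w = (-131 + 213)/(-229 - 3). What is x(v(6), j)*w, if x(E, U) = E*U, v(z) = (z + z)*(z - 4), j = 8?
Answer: -1968/29 ≈ -67.862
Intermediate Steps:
v(z) = 2*z*(-4 + z) (v(z) = (2*z)*(-4 + z) = 2*z*(-4 + z))
w = -41/116 (w = 82/(-232) = 82*(-1/232) = -41/116 ≈ -0.35345)
x(v(6), j)*w = ((2*6*(-4 + 6))*8)*(-41/116) = ((2*6*2)*8)*(-41/116) = (24*8)*(-41/116) = 192*(-41/116) = -1968/29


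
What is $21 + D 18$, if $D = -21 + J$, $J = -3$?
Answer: $-411$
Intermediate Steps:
$D = -24$ ($D = -21 - 3 = -24$)
$21 + D 18 = 21 - 432 = -411$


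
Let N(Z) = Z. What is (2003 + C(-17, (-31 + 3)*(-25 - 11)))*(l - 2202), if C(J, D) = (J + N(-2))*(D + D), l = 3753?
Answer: -56302851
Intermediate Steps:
C(J, D) = 2*D*(-2 + J) (C(J, D) = (J - 2)*(D + D) = (-2 + J)*(2*D) = 2*D*(-2 + J))
(2003 + C(-17, (-31 + 3)*(-25 - 11)))*(l - 2202) = (2003 + 2*((-31 + 3)*(-25 - 11))*(-2 - 17))*(3753 - 2202) = (2003 + 2*(-28*(-36))*(-19))*1551 = (2003 + 2*1008*(-19))*1551 = (2003 - 38304)*1551 = -36301*1551 = -56302851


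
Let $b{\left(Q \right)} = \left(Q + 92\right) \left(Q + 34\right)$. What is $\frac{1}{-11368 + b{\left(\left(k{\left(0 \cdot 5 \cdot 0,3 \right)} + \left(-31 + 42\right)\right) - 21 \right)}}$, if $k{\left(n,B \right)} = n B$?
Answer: $- \frac{1}{9400} \approx -0.00010638$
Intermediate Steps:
$k{\left(n,B \right)} = B n$
$b{\left(Q \right)} = \left(34 + Q\right) \left(92 + Q\right)$ ($b{\left(Q \right)} = \left(92 + Q\right) \left(34 + Q\right) = \left(34 + Q\right) \left(92 + Q\right)$)
$\frac{1}{-11368 + b{\left(\left(k{\left(0 \cdot 5 \cdot 0,3 \right)} + \left(-31 + 42\right)\right) - 21 \right)}} = \frac{1}{-11368 + \left(3128 + \left(\left(3 \cdot 0 \cdot 5 \cdot 0 + \left(-31 + 42\right)\right) - 21\right)^{2} + 126 \left(\left(3 \cdot 0 \cdot 5 \cdot 0 + \left(-31 + 42\right)\right) - 21\right)\right)} = \frac{1}{-11368 + \left(3128 + \left(\left(3 \cdot 0 \cdot 0 + 11\right) - 21\right)^{2} + 126 \left(\left(3 \cdot 0 \cdot 0 + 11\right) - 21\right)\right)} = \frac{1}{-11368 + \left(3128 + \left(\left(3 \cdot 0 + 11\right) - 21\right)^{2} + 126 \left(\left(3 \cdot 0 + 11\right) - 21\right)\right)} = \frac{1}{-11368 + \left(3128 + \left(\left(0 + 11\right) - 21\right)^{2} + 126 \left(\left(0 + 11\right) - 21\right)\right)} = \frac{1}{-11368 + \left(3128 + \left(11 - 21\right)^{2} + 126 \left(11 - 21\right)\right)} = \frac{1}{-11368 + \left(3128 + \left(-10\right)^{2} + 126 \left(-10\right)\right)} = \frac{1}{-11368 + \left(3128 + 100 - 1260\right)} = \frac{1}{-11368 + 1968} = \frac{1}{-9400} = - \frac{1}{9400}$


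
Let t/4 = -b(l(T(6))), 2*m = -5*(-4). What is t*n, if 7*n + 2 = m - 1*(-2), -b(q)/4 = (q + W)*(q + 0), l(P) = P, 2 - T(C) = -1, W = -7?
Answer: -1920/7 ≈ -274.29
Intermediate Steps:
T(C) = 3 (T(C) = 2 - 1*(-1) = 2 + 1 = 3)
m = 10 (m = (-5*(-4))/2 = (1/2)*20 = 10)
b(q) = -4*q*(-7 + q) (b(q) = -4*(q - 7)*(q + 0) = -4*(-7 + q)*q = -4*q*(-7 + q))
n = 10/7 (n = -2/7 + (10 - 1*(-2))/7 = -2/7 + (10 + 2)/7 = -2/7 + (1/7)*12 = -2/7 + 12/7 = 10/7 ≈ 1.4286)
t = -192 (t = 4*(-4*3*(7 - 1*3)) = 4*(-4*3*(7 - 3)) = 4*(-4*3*4) = 4*(-1*48) = 4*(-48) = -192)
t*n = -192*10/7 = -1920/7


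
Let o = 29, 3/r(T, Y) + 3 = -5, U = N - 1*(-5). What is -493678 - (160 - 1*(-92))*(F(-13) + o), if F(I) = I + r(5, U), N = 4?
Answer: -995231/2 ≈ -4.9762e+5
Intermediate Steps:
U = 9 (U = 4 - 1*(-5) = 4 + 5 = 9)
r(T, Y) = -3/8 (r(T, Y) = 3/(-3 - 5) = 3/(-8) = 3*(-1/8) = -3/8)
F(I) = -3/8 + I (F(I) = I - 3/8 = -3/8 + I)
-493678 - (160 - 1*(-92))*(F(-13) + o) = -493678 - (160 - 1*(-92))*((-3/8 - 13) + 29) = -493678 - (160 + 92)*(-107/8 + 29) = -493678 - 252*125/8 = -493678 - 1*7875/2 = -493678 - 7875/2 = -995231/2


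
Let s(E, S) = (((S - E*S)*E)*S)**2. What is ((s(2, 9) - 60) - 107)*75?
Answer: 1955775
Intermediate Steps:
s(E, S) = E**2*S**2*(S - E*S)**2 (s(E, S) = (((S - E*S)*E)*S)**2 = ((E*(S - E*S))*S)**2 = (E*S*(S - E*S))**2 = E**2*S**2*(S - E*S)**2)
((s(2, 9) - 60) - 107)*75 = ((2**2*9**4*(-1 + 2)**2 - 60) - 107)*75 = ((4*6561*1**2 - 60) - 107)*75 = ((4*6561*1 - 60) - 107)*75 = ((26244 - 60) - 107)*75 = (26184 - 107)*75 = 26077*75 = 1955775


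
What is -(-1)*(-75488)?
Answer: -75488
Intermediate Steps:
-(-1)*(-75488) = -1*75488 = -75488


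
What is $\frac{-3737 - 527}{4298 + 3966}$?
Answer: $- \frac{533}{1033} \approx -0.51597$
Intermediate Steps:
$\frac{-3737 - 527}{4298 + 3966} = - \frac{4264}{8264} = \left(-4264\right) \frac{1}{8264} = - \frac{533}{1033}$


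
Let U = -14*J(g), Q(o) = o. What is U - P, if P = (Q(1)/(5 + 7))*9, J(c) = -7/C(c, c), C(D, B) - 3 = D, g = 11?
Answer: 25/4 ≈ 6.2500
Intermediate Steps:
C(D, B) = 3 + D
J(c) = -7/(3 + c)
U = 7 (U = -(-98)/(3 + 11) = -(-98)/14 = -14*(-1/2) = 7)
P = 3/4 (P = (1/(5 + 7))*9 = (1/12)*9 = 3/4 ≈ 0.75000)
U - P = 7 - 1*3/4 = 7 - 3/4 = 25/4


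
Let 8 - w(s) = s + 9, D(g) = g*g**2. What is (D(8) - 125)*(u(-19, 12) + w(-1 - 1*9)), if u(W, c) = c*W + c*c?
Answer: -29025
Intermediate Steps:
u(W, c) = c**2 + W*c (u(W, c) = W*c + c**2 = c**2 + W*c)
D(g) = g**3
w(s) = -1 - s (w(s) = 8 - (s + 9) = 8 - (9 + s) = 8 + (-9 - s) = -1 - s)
(D(8) - 125)*(u(-19, 12) + w(-1 - 1*9)) = (8**3 - 125)*(12*(-19 + 12) + (-1 - (-1 - 1*9))) = (512 - 125)*(12*(-7) + (-1 - (-1 - 9))) = 387*(-84 + (-1 - 1*(-10))) = 387*(-84 + (-1 + 10)) = 387*(-84 + 9) = 387*(-75) = -29025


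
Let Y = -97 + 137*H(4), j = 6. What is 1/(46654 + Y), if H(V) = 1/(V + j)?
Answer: 10/465707 ≈ 2.1473e-5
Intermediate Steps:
H(V) = 1/(6 + V) (H(V) = 1/(V + 6) = 1/(6 + V))
Y = -833/10 (Y = -97 + 137/(6 + 4) = -97 + 137/10 = -833/10 ≈ -83.300)
1/(46654 + Y) = 1/(46654 - 833/10) = 1/(465707/10) = 10/465707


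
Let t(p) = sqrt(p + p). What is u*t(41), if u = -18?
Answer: -18*sqrt(82) ≈ -163.00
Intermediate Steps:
t(p) = sqrt(2)*sqrt(p) (t(p) = sqrt(2*p) = sqrt(2)*sqrt(p))
u*t(41) = -18*sqrt(2)*sqrt(41) = -18*sqrt(82)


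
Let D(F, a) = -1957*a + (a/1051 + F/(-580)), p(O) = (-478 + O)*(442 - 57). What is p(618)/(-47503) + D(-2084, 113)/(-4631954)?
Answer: -36446427857078283/33531732576814490 ≈ -1.0869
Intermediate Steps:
p(O) = -184030 + 385*O (p(O) = (-478 + O)*385 = -184030 + 385*O)
D(F, a) = -2056806*a/1051 - F/580 (D(F, a) = -1957*a + (a*(1/1051) + F*(-1/580)) = -1957*a + (a/1051 - F/580) = -1957*a + (-F/580 + a/1051) = -2056806*a/1051 - F/580)
p(618)/(-47503) + D(-2084, 113)/(-4631954) = (-184030 + 385*618)/(-47503) + (-2056806/1051*113 - 1/580*(-2084))/(-4631954) = (-184030 + 237930)*(-1/47503) + (-232419078/1051 + 521/145)*(-1/4631954) = 53900*(-1/47503) - 33700218739/152395*(-1/4631954) = -53900/47503 + 33700218739/705886629830 = -36446427857078283/33531732576814490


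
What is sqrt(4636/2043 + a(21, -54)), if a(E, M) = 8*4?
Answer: 2*sqrt(3973181)/681 ≈ 5.8540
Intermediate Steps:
a(E, M) = 32
sqrt(4636/2043 + a(21, -54)) = sqrt(4636/2043 + 32) = sqrt(70012/2043) = 2*sqrt(3973181)/681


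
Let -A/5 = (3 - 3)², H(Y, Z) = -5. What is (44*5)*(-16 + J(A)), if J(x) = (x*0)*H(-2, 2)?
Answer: -3520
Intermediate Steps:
A = 0 (A = -5*(3 - 3)² = -5*0² = -5*0 = 0)
J(x) = 0 (J(x) = (x*0)*(-5) = 0*(-5) = 0)
(44*5)*(-16 + J(A)) = (44*5)*(-16 + 0) = 220*(-16) = -3520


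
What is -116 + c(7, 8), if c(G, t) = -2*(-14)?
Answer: -88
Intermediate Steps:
c(G, t) = 28
-116 + c(7, 8) = -116 + 28 = -88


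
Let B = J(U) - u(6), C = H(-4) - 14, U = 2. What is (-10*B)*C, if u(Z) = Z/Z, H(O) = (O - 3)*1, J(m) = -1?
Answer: -420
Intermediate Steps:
H(O) = -3 + O (H(O) = (-3 + O)*1 = -3 + O)
C = -21 (C = (-3 - 4) - 14 = -7 - 14 = -21)
u(Z) = 1
B = -2 (B = -1 - 1*1 = -1 - 1 = -2)
(-10*B)*C = -10*(-2)*(-21) = 20*(-21) = -420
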